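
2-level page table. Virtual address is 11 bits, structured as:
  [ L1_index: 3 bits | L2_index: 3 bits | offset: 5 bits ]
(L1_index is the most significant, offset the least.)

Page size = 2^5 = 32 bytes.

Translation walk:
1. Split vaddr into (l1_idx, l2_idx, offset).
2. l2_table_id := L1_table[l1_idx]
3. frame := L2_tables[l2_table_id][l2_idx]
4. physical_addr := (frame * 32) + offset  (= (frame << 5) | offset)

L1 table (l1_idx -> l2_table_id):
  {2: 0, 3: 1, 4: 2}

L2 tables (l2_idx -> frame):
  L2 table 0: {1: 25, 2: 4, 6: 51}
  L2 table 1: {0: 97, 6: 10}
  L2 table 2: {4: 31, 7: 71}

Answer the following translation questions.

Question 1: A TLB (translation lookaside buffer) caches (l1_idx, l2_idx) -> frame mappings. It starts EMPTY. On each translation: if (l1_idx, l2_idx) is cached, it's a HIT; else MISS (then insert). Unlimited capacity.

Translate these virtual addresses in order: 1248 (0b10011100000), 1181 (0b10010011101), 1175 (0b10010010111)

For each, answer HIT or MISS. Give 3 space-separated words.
Answer: MISS MISS HIT

Derivation:
vaddr=1248: (4,7) not in TLB -> MISS, insert
vaddr=1181: (4,4) not in TLB -> MISS, insert
vaddr=1175: (4,4) in TLB -> HIT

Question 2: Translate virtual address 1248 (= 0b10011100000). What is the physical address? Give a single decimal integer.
vaddr = 1248 = 0b10011100000
Split: l1_idx=4, l2_idx=7, offset=0
L1[4] = 2
L2[2][7] = 71
paddr = 71 * 32 + 0 = 2272

Answer: 2272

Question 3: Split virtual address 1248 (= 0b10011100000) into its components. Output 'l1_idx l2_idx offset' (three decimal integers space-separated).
Answer: 4 7 0

Derivation:
vaddr = 1248 = 0b10011100000
  top 3 bits -> l1_idx = 4
  next 3 bits -> l2_idx = 7
  bottom 5 bits -> offset = 0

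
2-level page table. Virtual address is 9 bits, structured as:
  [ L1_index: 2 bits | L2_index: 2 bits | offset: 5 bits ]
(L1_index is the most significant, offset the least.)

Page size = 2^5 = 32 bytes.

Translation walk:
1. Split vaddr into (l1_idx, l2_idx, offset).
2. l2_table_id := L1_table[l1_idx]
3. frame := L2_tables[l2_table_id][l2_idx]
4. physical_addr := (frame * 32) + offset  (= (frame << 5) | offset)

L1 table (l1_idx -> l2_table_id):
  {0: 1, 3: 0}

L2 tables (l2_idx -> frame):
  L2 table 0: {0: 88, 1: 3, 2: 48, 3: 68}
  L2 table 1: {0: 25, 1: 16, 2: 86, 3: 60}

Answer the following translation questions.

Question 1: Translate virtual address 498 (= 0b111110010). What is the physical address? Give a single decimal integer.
vaddr = 498 = 0b111110010
Split: l1_idx=3, l2_idx=3, offset=18
L1[3] = 0
L2[0][3] = 68
paddr = 68 * 32 + 18 = 2194

Answer: 2194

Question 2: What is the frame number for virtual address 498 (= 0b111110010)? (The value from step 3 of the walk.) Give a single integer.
vaddr = 498: l1_idx=3, l2_idx=3
L1[3] = 0; L2[0][3] = 68

Answer: 68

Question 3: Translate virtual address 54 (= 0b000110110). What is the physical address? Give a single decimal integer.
Answer: 534

Derivation:
vaddr = 54 = 0b000110110
Split: l1_idx=0, l2_idx=1, offset=22
L1[0] = 1
L2[1][1] = 16
paddr = 16 * 32 + 22 = 534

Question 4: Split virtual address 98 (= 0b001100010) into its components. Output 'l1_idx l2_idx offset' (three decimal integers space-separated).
vaddr = 98 = 0b001100010
  top 2 bits -> l1_idx = 0
  next 2 bits -> l2_idx = 3
  bottom 5 bits -> offset = 2

Answer: 0 3 2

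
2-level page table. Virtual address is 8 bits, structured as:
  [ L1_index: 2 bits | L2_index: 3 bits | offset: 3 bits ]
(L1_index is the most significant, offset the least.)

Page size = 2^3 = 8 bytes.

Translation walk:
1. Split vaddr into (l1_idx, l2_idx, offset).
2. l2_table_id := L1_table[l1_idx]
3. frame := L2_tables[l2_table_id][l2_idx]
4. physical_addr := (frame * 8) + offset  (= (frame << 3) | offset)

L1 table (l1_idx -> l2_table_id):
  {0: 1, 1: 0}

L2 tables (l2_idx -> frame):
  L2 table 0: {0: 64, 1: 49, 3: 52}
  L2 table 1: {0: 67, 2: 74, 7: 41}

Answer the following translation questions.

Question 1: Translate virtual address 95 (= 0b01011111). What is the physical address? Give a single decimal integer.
Answer: 423

Derivation:
vaddr = 95 = 0b01011111
Split: l1_idx=1, l2_idx=3, offset=7
L1[1] = 0
L2[0][3] = 52
paddr = 52 * 8 + 7 = 423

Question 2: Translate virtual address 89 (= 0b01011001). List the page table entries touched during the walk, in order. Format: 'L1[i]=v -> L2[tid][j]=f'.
vaddr = 89 = 0b01011001
Split: l1_idx=1, l2_idx=3, offset=1

Answer: L1[1]=0 -> L2[0][3]=52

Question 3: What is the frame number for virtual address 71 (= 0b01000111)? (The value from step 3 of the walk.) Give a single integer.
Answer: 64

Derivation:
vaddr = 71: l1_idx=1, l2_idx=0
L1[1] = 0; L2[0][0] = 64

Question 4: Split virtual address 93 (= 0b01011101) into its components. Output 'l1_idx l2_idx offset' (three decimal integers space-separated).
Answer: 1 3 5

Derivation:
vaddr = 93 = 0b01011101
  top 2 bits -> l1_idx = 1
  next 3 bits -> l2_idx = 3
  bottom 3 bits -> offset = 5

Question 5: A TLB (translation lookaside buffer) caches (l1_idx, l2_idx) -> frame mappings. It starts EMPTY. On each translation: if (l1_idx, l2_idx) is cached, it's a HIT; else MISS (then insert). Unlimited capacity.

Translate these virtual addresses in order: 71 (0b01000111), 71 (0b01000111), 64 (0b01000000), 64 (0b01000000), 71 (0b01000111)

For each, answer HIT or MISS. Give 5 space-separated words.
Answer: MISS HIT HIT HIT HIT

Derivation:
vaddr=71: (1,0) not in TLB -> MISS, insert
vaddr=71: (1,0) in TLB -> HIT
vaddr=64: (1,0) in TLB -> HIT
vaddr=64: (1,0) in TLB -> HIT
vaddr=71: (1,0) in TLB -> HIT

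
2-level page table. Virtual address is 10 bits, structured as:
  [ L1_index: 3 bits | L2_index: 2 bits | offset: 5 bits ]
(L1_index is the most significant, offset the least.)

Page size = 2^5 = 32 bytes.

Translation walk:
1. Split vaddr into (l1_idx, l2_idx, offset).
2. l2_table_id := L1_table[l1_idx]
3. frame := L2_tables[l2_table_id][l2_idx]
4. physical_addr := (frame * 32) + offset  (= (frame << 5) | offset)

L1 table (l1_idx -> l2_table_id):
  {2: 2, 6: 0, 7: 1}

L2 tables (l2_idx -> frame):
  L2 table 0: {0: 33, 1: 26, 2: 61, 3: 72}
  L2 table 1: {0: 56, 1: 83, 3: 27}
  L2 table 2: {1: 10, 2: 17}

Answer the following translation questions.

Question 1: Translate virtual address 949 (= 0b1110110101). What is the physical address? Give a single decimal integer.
Answer: 2677

Derivation:
vaddr = 949 = 0b1110110101
Split: l1_idx=7, l2_idx=1, offset=21
L1[7] = 1
L2[1][1] = 83
paddr = 83 * 32 + 21 = 2677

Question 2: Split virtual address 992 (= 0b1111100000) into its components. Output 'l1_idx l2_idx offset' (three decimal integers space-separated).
vaddr = 992 = 0b1111100000
  top 3 bits -> l1_idx = 7
  next 2 bits -> l2_idx = 3
  bottom 5 bits -> offset = 0

Answer: 7 3 0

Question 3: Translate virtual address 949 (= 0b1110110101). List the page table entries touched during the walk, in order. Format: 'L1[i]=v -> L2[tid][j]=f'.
vaddr = 949 = 0b1110110101
Split: l1_idx=7, l2_idx=1, offset=21

Answer: L1[7]=1 -> L2[1][1]=83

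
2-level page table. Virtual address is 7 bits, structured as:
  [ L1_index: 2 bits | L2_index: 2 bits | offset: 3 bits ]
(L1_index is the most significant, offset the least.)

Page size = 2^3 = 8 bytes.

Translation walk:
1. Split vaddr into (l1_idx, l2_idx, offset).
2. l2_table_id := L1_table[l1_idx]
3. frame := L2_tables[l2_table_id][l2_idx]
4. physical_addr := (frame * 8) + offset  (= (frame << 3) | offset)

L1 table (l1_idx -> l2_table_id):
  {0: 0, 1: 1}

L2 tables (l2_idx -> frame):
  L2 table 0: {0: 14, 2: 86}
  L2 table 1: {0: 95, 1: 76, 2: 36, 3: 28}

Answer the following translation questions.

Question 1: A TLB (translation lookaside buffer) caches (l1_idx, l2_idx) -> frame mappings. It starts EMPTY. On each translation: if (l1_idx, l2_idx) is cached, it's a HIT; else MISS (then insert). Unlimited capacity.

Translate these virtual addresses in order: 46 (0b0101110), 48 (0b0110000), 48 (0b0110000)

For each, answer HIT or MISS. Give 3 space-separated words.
vaddr=46: (1,1) not in TLB -> MISS, insert
vaddr=48: (1,2) not in TLB -> MISS, insert
vaddr=48: (1,2) in TLB -> HIT

Answer: MISS MISS HIT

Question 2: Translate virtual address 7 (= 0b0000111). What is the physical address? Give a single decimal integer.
Answer: 119

Derivation:
vaddr = 7 = 0b0000111
Split: l1_idx=0, l2_idx=0, offset=7
L1[0] = 0
L2[0][0] = 14
paddr = 14 * 8 + 7 = 119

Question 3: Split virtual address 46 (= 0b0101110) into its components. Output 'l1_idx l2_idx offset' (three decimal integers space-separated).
vaddr = 46 = 0b0101110
  top 2 bits -> l1_idx = 1
  next 2 bits -> l2_idx = 1
  bottom 3 bits -> offset = 6

Answer: 1 1 6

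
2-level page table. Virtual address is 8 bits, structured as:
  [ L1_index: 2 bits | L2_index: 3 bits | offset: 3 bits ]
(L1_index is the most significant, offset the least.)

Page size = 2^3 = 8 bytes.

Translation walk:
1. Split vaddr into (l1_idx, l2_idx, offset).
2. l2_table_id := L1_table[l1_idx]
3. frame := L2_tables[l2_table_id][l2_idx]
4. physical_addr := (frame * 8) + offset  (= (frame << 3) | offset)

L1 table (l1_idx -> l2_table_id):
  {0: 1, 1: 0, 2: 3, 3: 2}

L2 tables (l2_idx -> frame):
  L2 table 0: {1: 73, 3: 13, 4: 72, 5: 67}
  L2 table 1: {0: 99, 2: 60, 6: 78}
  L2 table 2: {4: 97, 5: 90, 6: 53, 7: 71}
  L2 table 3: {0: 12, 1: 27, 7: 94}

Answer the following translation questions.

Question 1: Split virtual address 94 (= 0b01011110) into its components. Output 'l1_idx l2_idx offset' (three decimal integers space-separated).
vaddr = 94 = 0b01011110
  top 2 bits -> l1_idx = 1
  next 3 bits -> l2_idx = 3
  bottom 3 bits -> offset = 6

Answer: 1 3 6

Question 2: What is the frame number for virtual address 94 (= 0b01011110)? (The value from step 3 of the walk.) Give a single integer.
vaddr = 94: l1_idx=1, l2_idx=3
L1[1] = 0; L2[0][3] = 13

Answer: 13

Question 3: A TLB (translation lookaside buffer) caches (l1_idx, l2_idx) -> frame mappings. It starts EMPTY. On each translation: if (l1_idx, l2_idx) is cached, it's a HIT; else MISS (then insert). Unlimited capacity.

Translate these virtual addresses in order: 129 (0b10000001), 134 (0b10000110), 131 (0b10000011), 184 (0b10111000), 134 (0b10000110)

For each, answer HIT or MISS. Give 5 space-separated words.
Answer: MISS HIT HIT MISS HIT

Derivation:
vaddr=129: (2,0) not in TLB -> MISS, insert
vaddr=134: (2,0) in TLB -> HIT
vaddr=131: (2,0) in TLB -> HIT
vaddr=184: (2,7) not in TLB -> MISS, insert
vaddr=134: (2,0) in TLB -> HIT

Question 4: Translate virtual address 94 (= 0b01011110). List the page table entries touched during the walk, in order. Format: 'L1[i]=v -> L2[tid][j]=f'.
vaddr = 94 = 0b01011110
Split: l1_idx=1, l2_idx=3, offset=6

Answer: L1[1]=0 -> L2[0][3]=13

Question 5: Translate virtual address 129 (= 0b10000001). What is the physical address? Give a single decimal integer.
Answer: 97

Derivation:
vaddr = 129 = 0b10000001
Split: l1_idx=2, l2_idx=0, offset=1
L1[2] = 3
L2[3][0] = 12
paddr = 12 * 8 + 1 = 97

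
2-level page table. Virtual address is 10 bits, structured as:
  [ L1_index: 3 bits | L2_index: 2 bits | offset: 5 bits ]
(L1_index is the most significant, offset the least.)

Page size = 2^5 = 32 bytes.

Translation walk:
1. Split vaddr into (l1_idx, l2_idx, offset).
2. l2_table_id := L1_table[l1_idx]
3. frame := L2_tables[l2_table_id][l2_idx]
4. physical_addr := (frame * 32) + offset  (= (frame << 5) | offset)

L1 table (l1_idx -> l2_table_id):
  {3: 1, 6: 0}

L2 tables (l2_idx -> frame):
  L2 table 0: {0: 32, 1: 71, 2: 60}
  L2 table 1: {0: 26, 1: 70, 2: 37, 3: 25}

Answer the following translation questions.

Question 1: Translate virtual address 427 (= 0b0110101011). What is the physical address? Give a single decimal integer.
Answer: 2251

Derivation:
vaddr = 427 = 0b0110101011
Split: l1_idx=3, l2_idx=1, offset=11
L1[3] = 1
L2[1][1] = 70
paddr = 70 * 32 + 11 = 2251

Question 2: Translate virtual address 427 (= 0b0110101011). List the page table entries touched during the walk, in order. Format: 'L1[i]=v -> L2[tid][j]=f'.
vaddr = 427 = 0b0110101011
Split: l1_idx=3, l2_idx=1, offset=11

Answer: L1[3]=1 -> L2[1][1]=70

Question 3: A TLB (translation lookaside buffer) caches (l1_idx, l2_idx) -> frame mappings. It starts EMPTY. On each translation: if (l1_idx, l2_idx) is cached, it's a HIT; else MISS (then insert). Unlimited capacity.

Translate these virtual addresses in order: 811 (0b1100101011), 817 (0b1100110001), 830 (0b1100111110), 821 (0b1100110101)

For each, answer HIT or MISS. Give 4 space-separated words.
vaddr=811: (6,1) not in TLB -> MISS, insert
vaddr=817: (6,1) in TLB -> HIT
vaddr=830: (6,1) in TLB -> HIT
vaddr=821: (6,1) in TLB -> HIT

Answer: MISS HIT HIT HIT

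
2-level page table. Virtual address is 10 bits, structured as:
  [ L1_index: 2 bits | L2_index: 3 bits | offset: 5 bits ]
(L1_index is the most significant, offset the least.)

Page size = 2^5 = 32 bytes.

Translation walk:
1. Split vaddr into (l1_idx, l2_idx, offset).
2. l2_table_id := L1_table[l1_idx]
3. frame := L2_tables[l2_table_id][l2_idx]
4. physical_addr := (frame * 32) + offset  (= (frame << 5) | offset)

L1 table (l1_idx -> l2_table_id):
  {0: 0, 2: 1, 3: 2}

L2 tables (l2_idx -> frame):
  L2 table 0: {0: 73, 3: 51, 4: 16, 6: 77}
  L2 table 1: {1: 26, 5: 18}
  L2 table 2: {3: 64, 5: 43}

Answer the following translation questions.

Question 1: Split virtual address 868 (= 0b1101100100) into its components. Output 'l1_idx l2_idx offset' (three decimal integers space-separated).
vaddr = 868 = 0b1101100100
  top 2 bits -> l1_idx = 3
  next 3 bits -> l2_idx = 3
  bottom 5 bits -> offset = 4

Answer: 3 3 4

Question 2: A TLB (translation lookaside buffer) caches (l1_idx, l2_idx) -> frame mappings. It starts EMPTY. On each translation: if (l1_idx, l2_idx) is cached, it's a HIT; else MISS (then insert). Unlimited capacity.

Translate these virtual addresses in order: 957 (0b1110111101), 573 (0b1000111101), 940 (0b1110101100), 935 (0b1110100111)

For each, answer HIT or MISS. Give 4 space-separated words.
Answer: MISS MISS HIT HIT

Derivation:
vaddr=957: (3,5) not in TLB -> MISS, insert
vaddr=573: (2,1) not in TLB -> MISS, insert
vaddr=940: (3,5) in TLB -> HIT
vaddr=935: (3,5) in TLB -> HIT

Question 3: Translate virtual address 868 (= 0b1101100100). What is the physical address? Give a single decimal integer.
vaddr = 868 = 0b1101100100
Split: l1_idx=3, l2_idx=3, offset=4
L1[3] = 2
L2[2][3] = 64
paddr = 64 * 32 + 4 = 2052

Answer: 2052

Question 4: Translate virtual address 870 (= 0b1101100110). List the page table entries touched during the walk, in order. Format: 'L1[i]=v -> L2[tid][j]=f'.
Answer: L1[3]=2 -> L2[2][3]=64

Derivation:
vaddr = 870 = 0b1101100110
Split: l1_idx=3, l2_idx=3, offset=6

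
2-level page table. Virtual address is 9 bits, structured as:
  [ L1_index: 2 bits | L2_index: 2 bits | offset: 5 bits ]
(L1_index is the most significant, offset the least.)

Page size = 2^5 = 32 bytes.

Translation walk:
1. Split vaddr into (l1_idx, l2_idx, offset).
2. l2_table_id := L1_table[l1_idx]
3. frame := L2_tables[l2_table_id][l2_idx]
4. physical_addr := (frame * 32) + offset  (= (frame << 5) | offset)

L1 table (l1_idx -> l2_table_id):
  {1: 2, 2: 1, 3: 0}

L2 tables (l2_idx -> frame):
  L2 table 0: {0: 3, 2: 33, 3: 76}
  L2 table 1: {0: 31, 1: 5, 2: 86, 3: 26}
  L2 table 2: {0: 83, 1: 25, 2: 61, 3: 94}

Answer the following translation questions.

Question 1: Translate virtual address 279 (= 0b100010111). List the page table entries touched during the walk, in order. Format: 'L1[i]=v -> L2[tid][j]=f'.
Answer: L1[2]=1 -> L2[1][0]=31

Derivation:
vaddr = 279 = 0b100010111
Split: l1_idx=2, l2_idx=0, offset=23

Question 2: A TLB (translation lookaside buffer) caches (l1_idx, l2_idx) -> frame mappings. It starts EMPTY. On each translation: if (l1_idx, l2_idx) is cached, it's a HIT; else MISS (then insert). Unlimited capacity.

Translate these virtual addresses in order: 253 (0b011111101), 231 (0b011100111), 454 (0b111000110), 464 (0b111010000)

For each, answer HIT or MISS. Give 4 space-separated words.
Answer: MISS HIT MISS HIT

Derivation:
vaddr=253: (1,3) not in TLB -> MISS, insert
vaddr=231: (1,3) in TLB -> HIT
vaddr=454: (3,2) not in TLB -> MISS, insert
vaddr=464: (3,2) in TLB -> HIT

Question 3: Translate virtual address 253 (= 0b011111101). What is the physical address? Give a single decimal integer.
vaddr = 253 = 0b011111101
Split: l1_idx=1, l2_idx=3, offset=29
L1[1] = 2
L2[2][3] = 94
paddr = 94 * 32 + 29 = 3037

Answer: 3037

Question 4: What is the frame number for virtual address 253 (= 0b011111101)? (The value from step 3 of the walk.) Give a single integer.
vaddr = 253: l1_idx=1, l2_idx=3
L1[1] = 2; L2[2][3] = 94

Answer: 94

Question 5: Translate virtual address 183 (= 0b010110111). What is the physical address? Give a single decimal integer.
vaddr = 183 = 0b010110111
Split: l1_idx=1, l2_idx=1, offset=23
L1[1] = 2
L2[2][1] = 25
paddr = 25 * 32 + 23 = 823

Answer: 823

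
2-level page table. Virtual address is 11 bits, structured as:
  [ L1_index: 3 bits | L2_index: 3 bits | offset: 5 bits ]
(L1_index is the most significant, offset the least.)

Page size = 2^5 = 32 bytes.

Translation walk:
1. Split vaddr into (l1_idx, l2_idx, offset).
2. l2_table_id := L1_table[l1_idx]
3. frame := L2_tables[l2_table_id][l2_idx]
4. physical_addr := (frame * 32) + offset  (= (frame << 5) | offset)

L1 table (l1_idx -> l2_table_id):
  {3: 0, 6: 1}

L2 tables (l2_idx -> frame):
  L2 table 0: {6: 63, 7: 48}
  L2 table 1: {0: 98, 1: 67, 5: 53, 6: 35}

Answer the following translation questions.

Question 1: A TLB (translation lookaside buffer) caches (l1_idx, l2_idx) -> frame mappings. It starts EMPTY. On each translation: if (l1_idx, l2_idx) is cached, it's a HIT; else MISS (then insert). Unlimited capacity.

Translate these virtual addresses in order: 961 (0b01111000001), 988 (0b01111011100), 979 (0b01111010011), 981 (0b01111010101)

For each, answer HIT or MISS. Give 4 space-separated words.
vaddr=961: (3,6) not in TLB -> MISS, insert
vaddr=988: (3,6) in TLB -> HIT
vaddr=979: (3,6) in TLB -> HIT
vaddr=981: (3,6) in TLB -> HIT

Answer: MISS HIT HIT HIT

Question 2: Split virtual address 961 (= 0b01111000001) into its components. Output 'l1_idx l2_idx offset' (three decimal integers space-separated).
vaddr = 961 = 0b01111000001
  top 3 bits -> l1_idx = 3
  next 3 bits -> l2_idx = 6
  bottom 5 bits -> offset = 1

Answer: 3 6 1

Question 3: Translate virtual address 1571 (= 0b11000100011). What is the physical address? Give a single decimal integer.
vaddr = 1571 = 0b11000100011
Split: l1_idx=6, l2_idx=1, offset=3
L1[6] = 1
L2[1][1] = 67
paddr = 67 * 32 + 3 = 2147

Answer: 2147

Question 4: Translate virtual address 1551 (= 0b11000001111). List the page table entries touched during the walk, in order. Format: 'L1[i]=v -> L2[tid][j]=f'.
Answer: L1[6]=1 -> L2[1][0]=98

Derivation:
vaddr = 1551 = 0b11000001111
Split: l1_idx=6, l2_idx=0, offset=15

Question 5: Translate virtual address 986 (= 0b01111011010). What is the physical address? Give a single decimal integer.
Answer: 2042

Derivation:
vaddr = 986 = 0b01111011010
Split: l1_idx=3, l2_idx=6, offset=26
L1[3] = 0
L2[0][6] = 63
paddr = 63 * 32 + 26 = 2042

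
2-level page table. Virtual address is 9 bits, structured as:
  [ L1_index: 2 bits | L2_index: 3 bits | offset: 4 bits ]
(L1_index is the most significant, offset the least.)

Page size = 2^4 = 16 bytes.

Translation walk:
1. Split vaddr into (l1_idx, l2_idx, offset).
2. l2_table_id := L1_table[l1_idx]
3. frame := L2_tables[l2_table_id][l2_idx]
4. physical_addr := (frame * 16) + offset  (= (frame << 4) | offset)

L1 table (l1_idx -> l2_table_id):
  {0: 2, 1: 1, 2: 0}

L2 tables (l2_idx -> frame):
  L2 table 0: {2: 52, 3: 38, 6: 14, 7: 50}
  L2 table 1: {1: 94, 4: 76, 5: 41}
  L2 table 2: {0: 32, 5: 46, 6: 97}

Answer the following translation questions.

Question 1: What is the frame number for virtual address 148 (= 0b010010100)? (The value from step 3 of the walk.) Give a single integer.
Answer: 94

Derivation:
vaddr = 148: l1_idx=1, l2_idx=1
L1[1] = 1; L2[1][1] = 94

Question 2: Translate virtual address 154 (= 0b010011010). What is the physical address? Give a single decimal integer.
vaddr = 154 = 0b010011010
Split: l1_idx=1, l2_idx=1, offset=10
L1[1] = 1
L2[1][1] = 94
paddr = 94 * 16 + 10 = 1514

Answer: 1514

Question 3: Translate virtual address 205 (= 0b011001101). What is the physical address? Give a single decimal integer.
Answer: 1229

Derivation:
vaddr = 205 = 0b011001101
Split: l1_idx=1, l2_idx=4, offset=13
L1[1] = 1
L2[1][4] = 76
paddr = 76 * 16 + 13 = 1229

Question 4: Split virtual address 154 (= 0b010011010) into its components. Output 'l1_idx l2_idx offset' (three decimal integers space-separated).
vaddr = 154 = 0b010011010
  top 2 bits -> l1_idx = 1
  next 3 bits -> l2_idx = 1
  bottom 4 bits -> offset = 10

Answer: 1 1 10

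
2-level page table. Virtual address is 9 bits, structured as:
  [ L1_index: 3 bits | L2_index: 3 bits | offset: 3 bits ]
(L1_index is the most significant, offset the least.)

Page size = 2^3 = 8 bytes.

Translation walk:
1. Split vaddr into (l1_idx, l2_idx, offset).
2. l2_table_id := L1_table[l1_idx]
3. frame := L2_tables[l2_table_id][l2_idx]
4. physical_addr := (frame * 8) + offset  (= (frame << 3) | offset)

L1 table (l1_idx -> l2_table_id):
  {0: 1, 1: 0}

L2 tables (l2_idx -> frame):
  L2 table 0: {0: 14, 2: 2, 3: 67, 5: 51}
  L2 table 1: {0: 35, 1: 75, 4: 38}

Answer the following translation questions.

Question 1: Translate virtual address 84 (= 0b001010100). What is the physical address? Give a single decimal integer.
Answer: 20

Derivation:
vaddr = 84 = 0b001010100
Split: l1_idx=1, l2_idx=2, offset=4
L1[1] = 0
L2[0][2] = 2
paddr = 2 * 8 + 4 = 20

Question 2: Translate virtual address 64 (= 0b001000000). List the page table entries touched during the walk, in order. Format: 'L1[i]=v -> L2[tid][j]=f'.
Answer: L1[1]=0 -> L2[0][0]=14

Derivation:
vaddr = 64 = 0b001000000
Split: l1_idx=1, l2_idx=0, offset=0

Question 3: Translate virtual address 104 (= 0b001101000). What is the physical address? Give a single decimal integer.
Answer: 408

Derivation:
vaddr = 104 = 0b001101000
Split: l1_idx=1, l2_idx=5, offset=0
L1[1] = 0
L2[0][5] = 51
paddr = 51 * 8 + 0 = 408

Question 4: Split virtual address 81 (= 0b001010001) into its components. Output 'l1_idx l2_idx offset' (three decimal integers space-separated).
vaddr = 81 = 0b001010001
  top 3 bits -> l1_idx = 1
  next 3 bits -> l2_idx = 2
  bottom 3 bits -> offset = 1

Answer: 1 2 1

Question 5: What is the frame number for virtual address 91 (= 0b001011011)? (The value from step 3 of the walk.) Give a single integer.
Answer: 67

Derivation:
vaddr = 91: l1_idx=1, l2_idx=3
L1[1] = 0; L2[0][3] = 67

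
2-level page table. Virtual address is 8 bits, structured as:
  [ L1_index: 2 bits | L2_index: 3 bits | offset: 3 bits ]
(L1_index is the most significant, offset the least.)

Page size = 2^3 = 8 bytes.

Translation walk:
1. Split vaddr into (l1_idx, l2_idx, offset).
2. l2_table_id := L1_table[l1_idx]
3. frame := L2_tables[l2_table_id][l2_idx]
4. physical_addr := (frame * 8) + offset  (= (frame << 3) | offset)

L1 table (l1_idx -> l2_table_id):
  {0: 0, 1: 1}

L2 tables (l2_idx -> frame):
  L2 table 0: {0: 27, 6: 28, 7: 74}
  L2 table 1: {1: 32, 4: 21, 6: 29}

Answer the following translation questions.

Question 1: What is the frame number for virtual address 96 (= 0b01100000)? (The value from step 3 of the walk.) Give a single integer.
vaddr = 96: l1_idx=1, l2_idx=4
L1[1] = 1; L2[1][4] = 21

Answer: 21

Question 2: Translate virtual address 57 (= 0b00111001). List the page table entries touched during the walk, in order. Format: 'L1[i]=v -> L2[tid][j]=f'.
vaddr = 57 = 0b00111001
Split: l1_idx=0, l2_idx=7, offset=1

Answer: L1[0]=0 -> L2[0][7]=74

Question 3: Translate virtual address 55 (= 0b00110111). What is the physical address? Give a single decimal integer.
Answer: 231

Derivation:
vaddr = 55 = 0b00110111
Split: l1_idx=0, l2_idx=6, offset=7
L1[0] = 0
L2[0][6] = 28
paddr = 28 * 8 + 7 = 231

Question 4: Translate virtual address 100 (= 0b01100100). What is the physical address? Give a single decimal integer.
vaddr = 100 = 0b01100100
Split: l1_idx=1, l2_idx=4, offset=4
L1[1] = 1
L2[1][4] = 21
paddr = 21 * 8 + 4 = 172

Answer: 172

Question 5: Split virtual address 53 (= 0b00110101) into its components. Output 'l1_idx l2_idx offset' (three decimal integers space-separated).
Answer: 0 6 5

Derivation:
vaddr = 53 = 0b00110101
  top 2 bits -> l1_idx = 0
  next 3 bits -> l2_idx = 6
  bottom 3 bits -> offset = 5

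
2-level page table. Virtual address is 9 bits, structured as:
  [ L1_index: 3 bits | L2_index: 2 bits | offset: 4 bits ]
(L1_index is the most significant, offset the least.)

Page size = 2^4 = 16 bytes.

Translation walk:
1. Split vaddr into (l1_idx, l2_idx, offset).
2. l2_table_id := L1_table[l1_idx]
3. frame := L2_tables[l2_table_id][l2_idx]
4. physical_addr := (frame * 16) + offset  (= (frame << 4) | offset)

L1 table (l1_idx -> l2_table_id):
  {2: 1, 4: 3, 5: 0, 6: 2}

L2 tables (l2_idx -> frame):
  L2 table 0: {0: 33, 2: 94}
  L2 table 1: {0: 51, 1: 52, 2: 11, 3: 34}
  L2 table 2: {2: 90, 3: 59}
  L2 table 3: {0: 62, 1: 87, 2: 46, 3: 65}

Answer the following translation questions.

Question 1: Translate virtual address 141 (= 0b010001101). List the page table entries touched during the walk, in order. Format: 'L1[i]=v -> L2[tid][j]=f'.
Answer: L1[2]=1 -> L2[1][0]=51

Derivation:
vaddr = 141 = 0b010001101
Split: l1_idx=2, l2_idx=0, offset=13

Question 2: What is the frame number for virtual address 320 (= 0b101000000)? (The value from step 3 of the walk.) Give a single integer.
vaddr = 320: l1_idx=5, l2_idx=0
L1[5] = 0; L2[0][0] = 33

Answer: 33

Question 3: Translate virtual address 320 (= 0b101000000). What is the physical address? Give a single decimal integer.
vaddr = 320 = 0b101000000
Split: l1_idx=5, l2_idx=0, offset=0
L1[5] = 0
L2[0][0] = 33
paddr = 33 * 16 + 0 = 528

Answer: 528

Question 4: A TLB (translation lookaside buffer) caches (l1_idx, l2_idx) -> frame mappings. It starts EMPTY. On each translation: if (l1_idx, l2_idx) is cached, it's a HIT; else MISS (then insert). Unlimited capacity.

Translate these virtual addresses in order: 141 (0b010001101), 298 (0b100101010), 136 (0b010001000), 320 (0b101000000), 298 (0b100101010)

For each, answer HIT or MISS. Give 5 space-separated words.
Answer: MISS MISS HIT MISS HIT

Derivation:
vaddr=141: (2,0) not in TLB -> MISS, insert
vaddr=298: (4,2) not in TLB -> MISS, insert
vaddr=136: (2,0) in TLB -> HIT
vaddr=320: (5,0) not in TLB -> MISS, insert
vaddr=298: (4,2) in TLB -> HIT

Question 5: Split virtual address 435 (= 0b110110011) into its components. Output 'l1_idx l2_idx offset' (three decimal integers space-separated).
vaddr = 435 = 0b110110011
  top 3 bits -> l1_idx = 6
  next 2 bits -> l2_idx = 3
  bottom 4 bits -> offset = 3

Answer: 6 3 3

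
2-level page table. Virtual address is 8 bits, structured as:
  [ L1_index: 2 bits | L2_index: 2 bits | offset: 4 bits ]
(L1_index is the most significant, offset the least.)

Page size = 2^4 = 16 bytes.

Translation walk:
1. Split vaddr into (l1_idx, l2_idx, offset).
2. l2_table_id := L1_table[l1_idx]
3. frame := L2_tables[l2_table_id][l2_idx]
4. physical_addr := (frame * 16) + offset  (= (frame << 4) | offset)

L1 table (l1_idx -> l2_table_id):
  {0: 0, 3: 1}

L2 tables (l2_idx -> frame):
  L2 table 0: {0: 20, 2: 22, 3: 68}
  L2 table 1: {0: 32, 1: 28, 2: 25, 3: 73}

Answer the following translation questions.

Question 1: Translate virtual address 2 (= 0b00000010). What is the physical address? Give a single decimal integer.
Answer: 322

Derivation:
vaddr = 2 = 0b00000010
Split: l1_idx=0, l2_idx=0, offset=2
L1[0] = 0
L2[0][0] = 20
paddr = 20 * 16 + 2 = 322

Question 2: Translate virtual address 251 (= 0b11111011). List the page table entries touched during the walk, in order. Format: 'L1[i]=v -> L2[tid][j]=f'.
Answer: L1[3]=1 -> L2[1][3]=73

Derivation:
vaddr = 251 = 0b11111011
Split: l1_idx=3, l2_idx=3, offset=11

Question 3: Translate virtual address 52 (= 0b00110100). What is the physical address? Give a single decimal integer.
Answer: 1092

Derivation:
vaddr = 52 = 0b00110100
Split: l1_idx=0, l2_idx=3, offset=4
L1[0] = 0
L2[0][3] = 68
paddr = 68 * 16 + 4 = 1092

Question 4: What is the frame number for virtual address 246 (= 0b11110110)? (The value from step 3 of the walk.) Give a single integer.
Answer: 73

Derivation:
vaddr = 246: l1_idx=3, l2_idx=3
L1[3] = 1; L2[1][3] = 73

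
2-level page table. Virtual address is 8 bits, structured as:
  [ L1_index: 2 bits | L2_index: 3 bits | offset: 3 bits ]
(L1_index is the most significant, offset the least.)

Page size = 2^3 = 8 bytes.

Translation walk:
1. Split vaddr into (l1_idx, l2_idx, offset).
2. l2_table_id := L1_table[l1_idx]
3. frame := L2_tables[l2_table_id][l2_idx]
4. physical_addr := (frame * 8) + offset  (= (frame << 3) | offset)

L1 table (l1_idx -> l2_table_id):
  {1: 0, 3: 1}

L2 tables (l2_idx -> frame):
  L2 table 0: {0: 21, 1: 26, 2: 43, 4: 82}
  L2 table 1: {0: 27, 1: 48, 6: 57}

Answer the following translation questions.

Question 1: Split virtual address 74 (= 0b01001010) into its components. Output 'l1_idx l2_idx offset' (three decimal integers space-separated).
Answer: 1 1 2

Derivation:
vaddr = 74 = 0b01001010
  top 2 bits -> l1_idx = 1
  next 3 bits -> l2_idx = 1
  bottom 3 bits -> offset = 2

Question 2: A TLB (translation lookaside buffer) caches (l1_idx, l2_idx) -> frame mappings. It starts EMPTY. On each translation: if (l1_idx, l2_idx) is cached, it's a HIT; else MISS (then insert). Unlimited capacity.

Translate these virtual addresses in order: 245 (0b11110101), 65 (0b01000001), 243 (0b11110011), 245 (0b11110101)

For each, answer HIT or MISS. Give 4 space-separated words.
Answer: MISS MISS HIT HIT

Derivation:
vaddr=245: (3,6) not in TLB -> MISS, insert
vaddr=65: (1,0) not in TLB -> MISS, insert
vaddr=243: (3,6) in TLB -> HIT
vaddr=245: (3,6) in TLB -> HIT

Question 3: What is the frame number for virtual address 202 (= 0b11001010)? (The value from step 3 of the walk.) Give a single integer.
vaddr = 202: l1_idx=3, l2_idx=1
L1[3] = 1; L2[1][1] = 48

Answer: 48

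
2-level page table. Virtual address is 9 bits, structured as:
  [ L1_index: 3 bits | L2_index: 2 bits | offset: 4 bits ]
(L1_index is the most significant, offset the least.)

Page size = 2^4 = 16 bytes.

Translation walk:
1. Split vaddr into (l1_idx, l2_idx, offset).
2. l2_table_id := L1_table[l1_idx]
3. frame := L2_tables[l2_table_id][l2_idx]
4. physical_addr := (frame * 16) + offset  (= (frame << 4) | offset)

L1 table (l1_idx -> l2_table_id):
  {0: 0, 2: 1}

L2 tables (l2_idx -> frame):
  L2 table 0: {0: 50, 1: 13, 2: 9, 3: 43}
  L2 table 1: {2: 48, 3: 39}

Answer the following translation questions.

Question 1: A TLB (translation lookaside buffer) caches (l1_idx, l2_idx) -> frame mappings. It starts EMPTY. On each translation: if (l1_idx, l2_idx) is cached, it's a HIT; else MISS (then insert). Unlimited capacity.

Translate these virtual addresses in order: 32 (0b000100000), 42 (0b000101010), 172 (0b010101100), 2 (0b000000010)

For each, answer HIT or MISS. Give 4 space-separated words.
vaddr=32: (0,2) not in TLB -> MISS, insert
vaddr=42: (0,2) in TLB -> HIT
vaddr=172: (2,2) not in TLB -> MISS, insert
vaddr=2: (0,0) not in TLB -> MISS, insert

Answer: MISS HIT MISS MISS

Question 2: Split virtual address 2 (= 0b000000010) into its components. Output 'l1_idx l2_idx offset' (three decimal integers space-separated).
vaddr = 2 = 0b000000010
  top 3 bits -> l1_idx = 0
  next 2 bits -> l2_idx = 0
  bottom 4 bits -> offset = 2

Answer: 0 0 2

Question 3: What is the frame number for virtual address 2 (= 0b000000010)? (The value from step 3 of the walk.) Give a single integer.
Answer: 50

Derivation:
vaddr = 2: l1_idx=0, l2_idx=0
L1[0] = 0; L2[0][0] = 50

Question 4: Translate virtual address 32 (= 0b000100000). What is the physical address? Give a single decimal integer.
vaddr = 32 = 0b000100000
Split: l1_idx=0, l2_idx=2, offset=0
L1[0] = 0
L2[0][2] = 9
paddr = 9 * 16 + 0 = 144

Answer: 144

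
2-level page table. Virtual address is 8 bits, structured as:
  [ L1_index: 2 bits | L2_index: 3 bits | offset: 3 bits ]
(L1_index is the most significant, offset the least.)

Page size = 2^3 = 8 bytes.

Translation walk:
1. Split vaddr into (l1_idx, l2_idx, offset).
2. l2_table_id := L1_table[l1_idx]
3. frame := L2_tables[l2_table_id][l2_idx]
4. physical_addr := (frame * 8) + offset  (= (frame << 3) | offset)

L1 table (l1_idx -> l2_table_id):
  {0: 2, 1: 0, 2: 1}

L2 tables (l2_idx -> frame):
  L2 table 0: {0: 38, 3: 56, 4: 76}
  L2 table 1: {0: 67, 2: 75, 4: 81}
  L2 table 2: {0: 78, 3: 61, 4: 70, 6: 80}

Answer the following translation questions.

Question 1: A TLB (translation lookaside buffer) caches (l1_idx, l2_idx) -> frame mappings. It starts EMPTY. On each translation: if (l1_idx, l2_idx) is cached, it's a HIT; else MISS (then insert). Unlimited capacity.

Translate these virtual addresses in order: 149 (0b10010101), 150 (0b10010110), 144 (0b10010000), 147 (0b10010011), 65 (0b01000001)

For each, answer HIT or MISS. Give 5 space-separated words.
vaddr=149: (2,2) not in TLB -> MISS, insert
vaddr=150: (2,2) in TLB -> HIT
vaddr=144: (2,2) in TLB -> HIT
vaddr=147: (2,2) in TLB -> HIT
vaddr=65: (1,0) not in TLB -> MISS, insert

Answer: MISS HIT HIT HIT MISS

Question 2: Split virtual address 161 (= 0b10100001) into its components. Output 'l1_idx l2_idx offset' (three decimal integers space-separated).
Answer: 2 4 1

Derivation:
vaddr = 161 = 0b10100001
  top 2 bits -> l1_idx = 2
  next 3 bits -> l2_idx = 4
  bottom 3 bits -> offset = 1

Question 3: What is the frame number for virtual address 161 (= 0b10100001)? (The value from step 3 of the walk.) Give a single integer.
Answer: 81

Derivation:
vaddr = 161: l1_idx=2, l2_idx=4
L1[2] = 1; L2[1][4] = 81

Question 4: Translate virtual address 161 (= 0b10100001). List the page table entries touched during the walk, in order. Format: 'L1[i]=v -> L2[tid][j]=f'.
vaddr = 161 = 0b10100001
Split: l1_idx=2, l2_idx=4, offset=1

Answer: L1[2]=1 -> L2[1][4]=81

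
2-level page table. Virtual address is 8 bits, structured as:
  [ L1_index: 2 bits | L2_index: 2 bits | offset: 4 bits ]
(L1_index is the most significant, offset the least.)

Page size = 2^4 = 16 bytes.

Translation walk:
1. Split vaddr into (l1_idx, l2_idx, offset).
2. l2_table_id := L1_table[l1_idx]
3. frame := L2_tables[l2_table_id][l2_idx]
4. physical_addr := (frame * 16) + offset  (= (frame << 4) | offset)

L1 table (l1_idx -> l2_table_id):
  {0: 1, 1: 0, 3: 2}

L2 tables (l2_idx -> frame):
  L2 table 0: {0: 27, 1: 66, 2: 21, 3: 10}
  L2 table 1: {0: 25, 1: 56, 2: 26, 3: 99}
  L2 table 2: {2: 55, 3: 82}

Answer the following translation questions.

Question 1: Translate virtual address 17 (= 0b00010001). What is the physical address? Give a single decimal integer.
Answer: 897

Derivation:
vaddr = 17 = 0b00010001
Split: l1_idx=0, l2_idx=1, offset=1
L1[0] = 1
L2[1][1] = 56
paddr = 56 * 16 + 1 = 897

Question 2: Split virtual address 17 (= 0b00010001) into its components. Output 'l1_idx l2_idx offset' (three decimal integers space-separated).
vaddr = 17 = 0b00010001
  top 2 bits -> l1_idx = 0
  next 2 bits -> l2_idx = 1
  bottom 4 bits -> offset = 1

Answer: 0 1 1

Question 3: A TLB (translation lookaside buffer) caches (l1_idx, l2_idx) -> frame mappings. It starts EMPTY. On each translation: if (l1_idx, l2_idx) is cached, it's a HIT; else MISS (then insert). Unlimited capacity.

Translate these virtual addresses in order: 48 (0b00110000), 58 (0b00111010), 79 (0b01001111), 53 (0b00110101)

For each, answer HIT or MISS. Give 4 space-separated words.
Answer: MISS HIT MISS HIT

Derivation:
vaddr=48: (0,3) not in TLB -> MISS, insert
vaddr=58: (0,3) in TLB -> HIT
vaddr=79: (1,0) not in TLB -> MISS, insert
vaddr=53: (0,3) in TLB -> HIT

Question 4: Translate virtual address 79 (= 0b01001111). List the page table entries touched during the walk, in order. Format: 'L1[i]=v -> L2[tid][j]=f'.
vaddr = 79 = 0b01001111
Split: l1_idx=1, l2_idx=0, offset=15

Answer: L1[1]=0 -> L2[0][0]=27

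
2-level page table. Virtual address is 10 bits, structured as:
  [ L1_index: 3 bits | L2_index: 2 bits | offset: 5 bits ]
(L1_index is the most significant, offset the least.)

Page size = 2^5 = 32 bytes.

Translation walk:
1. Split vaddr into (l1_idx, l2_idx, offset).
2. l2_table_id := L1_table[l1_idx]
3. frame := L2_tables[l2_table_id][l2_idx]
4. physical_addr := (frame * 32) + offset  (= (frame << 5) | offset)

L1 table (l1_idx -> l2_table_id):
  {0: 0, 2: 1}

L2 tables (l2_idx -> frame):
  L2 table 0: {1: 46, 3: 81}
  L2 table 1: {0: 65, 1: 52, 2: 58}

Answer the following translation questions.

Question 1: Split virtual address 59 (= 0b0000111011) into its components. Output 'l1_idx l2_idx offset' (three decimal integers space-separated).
Answer: 0 1 27

Derivation:
vaddr = 59 = 0b0000111011
  top 3 bits -> l1_idx = 0
  next 2 bits -> l2_idx = 1
  bottom 5 bits -> offset = 27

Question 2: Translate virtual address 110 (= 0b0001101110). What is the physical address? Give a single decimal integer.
Answer: 2606

Derivation:
vaddr = 110 = 0b0001101110
Split: l1_idx=0, l2_idx=3, offset=14
L1[0] = 0
L2[0][3] = 81
paddr = 81 * 32 + 14 = 2606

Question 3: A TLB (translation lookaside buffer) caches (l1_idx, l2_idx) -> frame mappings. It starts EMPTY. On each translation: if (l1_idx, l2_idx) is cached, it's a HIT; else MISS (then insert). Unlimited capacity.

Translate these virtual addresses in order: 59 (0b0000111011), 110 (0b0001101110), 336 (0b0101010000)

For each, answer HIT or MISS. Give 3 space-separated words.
vaddr=59: (0,1) not in TLB -> MISS, insert
vaddr=110: (0,3) not in TLB -> MISS, insert
vaddr=336: (2,2) not in TLB -> MISS, insert

Answer: MISS MISS MISS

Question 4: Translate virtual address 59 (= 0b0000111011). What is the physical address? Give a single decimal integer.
vaddr = 59 = 0b0000111011
Split: l1_idx=0, l2_idx=1, offset=27
L1[0] = 0
L2[0][1] = 46
paddr = 46 * 32 + 27 = 1499

Answer: 1499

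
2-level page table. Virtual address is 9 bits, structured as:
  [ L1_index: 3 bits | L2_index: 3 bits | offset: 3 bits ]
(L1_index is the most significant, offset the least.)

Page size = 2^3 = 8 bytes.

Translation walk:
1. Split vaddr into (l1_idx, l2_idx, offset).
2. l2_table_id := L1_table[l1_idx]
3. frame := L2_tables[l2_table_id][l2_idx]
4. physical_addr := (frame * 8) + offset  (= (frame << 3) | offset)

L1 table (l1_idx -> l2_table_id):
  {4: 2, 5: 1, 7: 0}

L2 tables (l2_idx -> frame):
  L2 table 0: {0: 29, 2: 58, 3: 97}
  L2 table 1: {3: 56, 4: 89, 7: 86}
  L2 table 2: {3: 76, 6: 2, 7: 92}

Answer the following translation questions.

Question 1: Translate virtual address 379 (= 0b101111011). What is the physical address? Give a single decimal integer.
Answer: 691

Derivation:
vaddr = 379 = 0b101111011
Split: l1_idx=5, l2_idx=7, offset=3
L1[5] = 1
L2[1][7] = 86
paddr = 86 * 8 + 3 = 691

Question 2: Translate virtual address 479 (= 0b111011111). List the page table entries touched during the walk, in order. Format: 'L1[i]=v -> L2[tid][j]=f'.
Answer: L1[7]=0 -> L2[0][3]=97

Derivation:
vaddr = 479 = 0b111011111
Split: l1_idx=7, l2_idx=3, offset=7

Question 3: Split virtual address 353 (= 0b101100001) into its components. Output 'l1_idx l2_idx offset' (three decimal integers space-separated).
Answer: 5 4 1

Derivation:
vaddr = 353 = 0b101100001
  top 3 bits -> l1_idx = 5
  next 3 bits -> l2_idx = 4
  bottom 3 bits -> offset = 1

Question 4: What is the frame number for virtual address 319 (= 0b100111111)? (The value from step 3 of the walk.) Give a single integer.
vaddr = 319: l1_idx=4, l2_idx=7
L1[4] = 2; L2[2][7] = 92

Answer: 92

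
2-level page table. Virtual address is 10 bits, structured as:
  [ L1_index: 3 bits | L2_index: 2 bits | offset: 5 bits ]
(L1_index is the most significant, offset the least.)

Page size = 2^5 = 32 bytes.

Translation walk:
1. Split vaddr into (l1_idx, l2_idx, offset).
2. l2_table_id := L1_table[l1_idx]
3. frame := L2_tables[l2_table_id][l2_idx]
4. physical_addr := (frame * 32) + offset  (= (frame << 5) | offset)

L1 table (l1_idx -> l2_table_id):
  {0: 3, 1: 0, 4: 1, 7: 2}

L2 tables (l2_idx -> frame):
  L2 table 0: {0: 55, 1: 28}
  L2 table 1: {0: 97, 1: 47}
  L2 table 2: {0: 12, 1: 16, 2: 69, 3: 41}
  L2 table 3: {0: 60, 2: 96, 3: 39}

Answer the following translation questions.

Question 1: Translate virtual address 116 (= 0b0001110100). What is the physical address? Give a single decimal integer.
Answer: 1268

Derivation:
vaddr = 116 = 0b0001110100
Split: l1_idx=0, l2_idx=3, offset=20
L1[0] = 3
L2[3][3] = 39
paddr = 39 * 32 + 20 = 1268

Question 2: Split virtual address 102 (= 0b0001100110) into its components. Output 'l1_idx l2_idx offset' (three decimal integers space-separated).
vaddr = 102 = 0b0001100110
  top 3 bits -> l1_idx = 0
  next 2 bits -> l2_idx = 3
  bottom 5 bits -> offset = 6

Answer: 0 3 6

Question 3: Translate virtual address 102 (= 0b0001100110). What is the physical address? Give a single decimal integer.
Answer: 1254

Derivation:
vaddr = 102 = 0b0001100110
Split: l1_idx=0, l2_idx=3, offset=6
L1[0] = 3
L2[3][3] = 39
paddr = 39 * 32 + 6 = 1254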